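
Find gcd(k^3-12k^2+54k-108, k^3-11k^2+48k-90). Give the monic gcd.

k^2-6k+18

Repeated division with remainder:
  k^3-12k^2+54k-108 = (k^3-11k^2+48k-90) + (-k^2+6k-18)
  k^3-11k^2+48k-90 = (-k+5)(-k^2+6k-18) + (0)
Last nonzero remainder: -k^2+6k-18. Dividing through by -1 gives the monic gcd k^2-6k+18.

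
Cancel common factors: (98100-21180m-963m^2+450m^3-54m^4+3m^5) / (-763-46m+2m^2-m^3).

Euclidean algorithm in ℚ[m]:
  3m^5-54m^4+450m^3-963m^2-21180m+98100 = (-3m^2+48m-216)(-m^3+2m^2-46m-763) + (-612m^2+5508m-66708)
  -m^3+2m^2-46m-763 = ((1/612)m+7/612)(-612m^2+5508m-66708) + (0)
Last nonzero remainder: -612m^2+5508m-66708. Dividing through by -612 gives the monic gcd m^2-9m+109.
Cancel m^2-9m+109 from numerator and denominator to get the reduced form.

(-900+120m+27m^2-3m^3)/(7+m)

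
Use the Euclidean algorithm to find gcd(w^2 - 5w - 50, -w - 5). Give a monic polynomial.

Apply the Euclidean algorithm:
  w^2 - 5w - 50 = (-w + 10)(-w - 5) + (0)
Last nonzero remainder: -w - 5. Dividing through by -1 gives the monic gcd w + 5.

w + 5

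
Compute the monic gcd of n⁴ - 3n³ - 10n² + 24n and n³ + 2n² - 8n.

n² - 2n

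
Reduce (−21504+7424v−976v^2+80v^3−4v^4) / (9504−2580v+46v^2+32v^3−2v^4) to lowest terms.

(224−12v+2v^2)/(−99−2v+v^2)

Euclidean algorithm in ℚ[v]:
  −4v^4+80v^3−976v^2+7424v−21504 = (2)(−2v^4+32v^3+46v^2−2580v+9504) + (16v^3−1068v^2+12584v−40512)
  −2v^4+32v^3+46v^2−2580v+9504 = (−(1/8)v−203/32)(16v^3−1068v^2+12584v−40512) + (−(41249/8)v^2+(288743/4)v−247494)
  16v^3−1068v^2+12584v−40512 = (−(128/41249)v+6752/41249)(−(41249/8)v^2+(288743/4)v−247494) + (0)
Last nonzero remainder: −(41249/8)v^2+(288743/4)v−247494. Dividing through by −41249/8 gives the monic gcd v^2−14v+48.
Cancel v^2−14v+48 from numerator and denominator to get the reduced form.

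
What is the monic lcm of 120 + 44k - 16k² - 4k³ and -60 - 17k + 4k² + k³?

360 + 162k - 67k² - 27k³ + 3k⁴ + k⁵

Apply the Euclidean algorithm:
  -4k³ - 16k² + 44k + 120 = (-4)(k³ + 4k² - 17k - 60) + (-24k - 120)
  k³ + 4k² - 17k - 60 = (-(1/24)k² + (1/24)k + 1/2)(-24k - 120) + (0)
Last nonzero remainder: -24k - 120. Dividing through by -24 gives the monic gcd k + 5.
Then lcm(f, g) = f·g / gcd(f, g); expanding and making the result monic gives the answer.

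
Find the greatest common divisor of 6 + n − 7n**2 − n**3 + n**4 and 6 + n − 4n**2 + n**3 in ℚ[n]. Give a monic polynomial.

−3 − 2n + n**2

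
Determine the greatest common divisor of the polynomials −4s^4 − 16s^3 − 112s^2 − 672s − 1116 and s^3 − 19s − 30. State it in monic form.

Repeated division with remainder:
  −4s^4 − 16s^3 − 112s^2 − 672s − 1116 = (−4s − 16)(s^3 − 19s − 30) + (−188s^2 − 1096s − 1596)
  s^3 − 19s − 30 = (−(1/188)s + 137/4418)(−188s^2 − 1096s − 1596) + ((14352/2209)s + 43056/2209)
  −188s^2 − 1096s − 1596 = (−(103823/3588)s − 293797/3588)((14352/2209)s + 43056/2209) + (0)
Last nonzero remainder: (14352/2209)s + 43056/2209. Dividing through by 14352/2209 gives the monic gcd s + 3.

s + 3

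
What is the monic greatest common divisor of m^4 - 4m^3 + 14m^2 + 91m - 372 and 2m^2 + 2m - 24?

By polynomial division,
  m^4 - 4m^3 + 14m^2 + 91m - 372 = ((1/2)m^2 - (5/2)m + 31/2)(2m^2 + 2m - 24) + (0)
Last nonzero remainder: 2m^2 + 2m - 24. Dividing through by 2 gives the monic gcd m^2 + m - 12.

m^2 + m - 12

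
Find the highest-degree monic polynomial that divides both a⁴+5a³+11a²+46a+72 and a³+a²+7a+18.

Euclidean algorithm in ℚ[a]:
  a⁴+5a³+11a²+46a+72 = (a+4)(a³+a²+7a+18) + (0)
The last nonzero remainder a³+a²+7a+18 is already monic.

a³+a²+7a+18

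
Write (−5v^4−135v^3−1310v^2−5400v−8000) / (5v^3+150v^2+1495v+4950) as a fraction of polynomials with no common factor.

(−v^3−17v^2−92v−160)/(v^2+20v+99)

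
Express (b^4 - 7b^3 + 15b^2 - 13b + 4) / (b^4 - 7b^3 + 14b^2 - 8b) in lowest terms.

(b^2 - 2b + 1)/(b^2 - 2b)

Apply the Euclidean algorithm:
  b^4 - 7b^3 + 15b^2 - 13b + 4 = (b^4 - 7b^3 + 14b^2 - 8b) + (b^2 - 5b + 4)
  b^4 - 7b^3 + 14b^2 - 8b = (b^2 - 2b)(b^2 - 5b + 4) + (0)
The last nonzero remainder b^2 - 5b + 4 is already monic.
Cancel b^2 - 5b + 4 from numerator and denominator to get the reduced form.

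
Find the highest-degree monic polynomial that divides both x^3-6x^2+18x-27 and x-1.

Euclidean algorithm in ℚ[x]:
  x^3-6x^2+18x-27 = (x^2-5x+13)(x-1) + (-14)
  x-1 = (-(1/14)x+1/14)(-14) + (0)
The last nonzero remainder is the constant -14, so the polynomials are coprime and gcd = 1.

1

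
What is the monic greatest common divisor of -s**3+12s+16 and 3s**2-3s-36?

Euclidean algorithm in ℚ[s]:
  -s**3+12s+16 = (-(1/3)s-1/3)(3s**2-3s-36) + (-s+4)
  3s**2-3s-36 = (-3s-9)(-s+4) + (0)
Last nonzero remainder: -s+4. Dividing through by -1 gives the monic gcd s-4.

s-4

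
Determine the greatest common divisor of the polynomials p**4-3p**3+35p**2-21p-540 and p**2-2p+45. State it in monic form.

p**2-2p+45

Euclidean algorithm in ℚ[p]:
  p**4-3p**3+35p**2-21p-540 = (p**2-p-12)(p**2-2p+45) + (0)
The last nonzero remainder p**2-2p+45 is already monic.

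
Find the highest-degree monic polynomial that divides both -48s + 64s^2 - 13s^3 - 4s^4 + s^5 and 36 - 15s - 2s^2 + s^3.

-12 + s + s^2

Repeated division with remainder:
  s^5 - 4s^4 - 13s^3 + 64s^2 - 48s = (s^2 - 2s - 2)(s^3 - 2s^2 - 15s + 36) + (-6s^2 - 6s + 72)
  s^3 - 2s^2 - 15s + 36 = (-(1/6)s + 1/2)(-6s^2 - 6s + 72) + (0)
Last nonzero remainder: -6s^2 - 6s + 72. Dividing through by -6 gives the monic gcd s^2 + s - 12.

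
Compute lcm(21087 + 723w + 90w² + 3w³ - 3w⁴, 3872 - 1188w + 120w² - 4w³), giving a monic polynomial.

Apply the Euclidean algorithm:
  -3w⁴ + 3w³ + 90w² + 723w + 21087 = ((3/4)w + 87/4)(-4w³ + 120w² - 1188w + 3872) + (-1629w² + 23658w - 63129)
  -4w³ + 120w² - 1188w + 3872 = ((4/1629)w - 33616/884547)(-1629w² + 23658w - 63129) + (-(39479440/294849)w + 434273840/294849)
  -1629w² + 23658w - 63129 = ((480309021/39479440)w - 1692138411/39479440)(-(39479440/294849)w + 434273840/294849) + (0)
Last nonzero remainder: -(39479440/294849)w + 434273840/294849. Dividing through by -39479440/294849 gives the monic gcd w - 11.
Then lcm(f, g) = f·g / gcd(f, g); expanding and making the result monic gives the answer.

-618552 + 112343w - 5090w² + 241w³ + 77w⁴ - 20w⁵ + w⁶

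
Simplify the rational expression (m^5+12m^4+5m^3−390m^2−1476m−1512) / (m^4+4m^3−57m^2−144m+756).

(m^2+5m+6)/(m−3)

Euclidean algorithm in ℚ[m]:
  m^5+12m^4+5m^3−390m^2−1476m−1512 = (m+8)(m^4+4m^3−57m^2−144m+756) + (30m^3+210m^2−1080m−7560)
  m^4+4m^3−57m^2−144m+756 = ((1/30)m−1/10)(30m^3+210m^2−1080m−7560) + (0)
Last nonzero remainder: 30m^3+210m^2−1080m−7560. Dividing through by 30 gives the monic gcd m^3+7m^2−36m−252.
Cancel m^3+7m^2−36m−252 from numerator and denominator to get the reduced form.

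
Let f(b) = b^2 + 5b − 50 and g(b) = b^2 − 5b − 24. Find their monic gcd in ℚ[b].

Repeated division with remainder:
  b^2 + 5b − 50 = (b^2 − 5b − 24) + (10b − 26)
  b^2 − 5b − 24 = ((1/10)b − 6/25)(10b − 26) + (−756/25)
  10b − 26 = (−(125/378)b + 325/378)(−756/25) + (0)
The last nonzero remainder is the constant −756/25, so the polynomials are coprime and gcd = 1.

1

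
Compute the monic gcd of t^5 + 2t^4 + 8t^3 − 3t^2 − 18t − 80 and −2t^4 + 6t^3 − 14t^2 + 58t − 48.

t^2 + t + 8

Apply the Euclidean algorithm:
  t^5 + 2t^4 + 8t^3 − 3t^2 − 18t − 80 = (−(1/2)t − 5/2)(−2t^4 + 6t^3 − 14t^2 + 58t − 48) + (16t^3 − 9t^2 + 103t − 200)
  −2t^4 + 6t^3 − 14t^2 + 58t − 48 = (−(1/8)t + 39/128)(16t^3 − 9t^2 + 103t − 200) + ((207/128)t^2 + (207/128)t + 207/16)
  16t^3 − 9t^2 + 103t − 200 = ((2048/207)t − 3200/207)((207/128)t^2 + (207/128)t + 207/16) + (0)
Last nonzero remainder: (207/128)t^2 + (207/128)t + 207/16. Dividing through by 207/128 gives the monic gcd t^2 + t + 8.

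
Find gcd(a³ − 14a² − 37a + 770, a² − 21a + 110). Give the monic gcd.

Euclidean algorithm in ℚ[a]:
  a³ − 14a² − 37a + 770 = (a + 7)(a² − 21a + 110) + (0)
The last nonzero remainder a² − 21a + 110 is already monic.

a² − 21a + 110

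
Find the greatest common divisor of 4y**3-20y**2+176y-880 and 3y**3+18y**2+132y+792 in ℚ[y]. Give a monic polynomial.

y**2+44

Repeated division with remainder:
  4y**3-20y**2+176y-880 = (4/3)(3y**3+18y**2+132y+792) + (-44y**2-1936)
  3y**3+18y**2+132y+792 = (-(3/44)y-9/22)(-44y**2-1936) + (0)
Last nonzero remainder: -44y**2-1936. Dividing through by -44 gives the monic gcd y**2+44.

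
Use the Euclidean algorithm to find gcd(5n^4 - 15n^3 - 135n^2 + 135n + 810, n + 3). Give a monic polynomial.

By polynomial division,
  5n^4 - 15n^3 - 135n^2 + 135n + 810 = (5n^3 - 30n^2 - 45n + 270)(n + 3) + (0)
The last nonzero remainder n + 3 is already monic.

n + 3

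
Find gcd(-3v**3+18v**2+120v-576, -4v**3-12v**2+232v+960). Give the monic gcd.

v**2-2v-48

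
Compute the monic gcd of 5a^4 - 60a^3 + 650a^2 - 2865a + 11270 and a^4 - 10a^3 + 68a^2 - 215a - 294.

a^2 - 5a + 49

Repeated division with remainder:
  5a^4 - 60a^3 + 650a^2 - 2865a + 11270 = (5)(a^4 - 10a^3 + 68a^2 - 215a - 294) + (-10a^3 + 310a^2 - 1790a + 12740)
  a^4 - 10a^3 + 68a^2 - 215a - 294 = (-(1/10)a - 21/10)(-10a^3 + 310a^2 - 1790a + 12740) + (540a^2 - 2700a + 26460)
  -10a^3 + 310a^2 - 1790a + 12740 = (-(1/54)a + 13/27)(540a^2 - 2700a + 26460) + (0)
Last nonzero remainder: 540a^2 - 2700a + 26460. Dividing through by 540 gives the monic gcd a^2 - 5a + 49.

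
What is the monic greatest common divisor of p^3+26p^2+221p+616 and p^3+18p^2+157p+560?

Apply the Euclidean algorithm:
  p^3+26p^2+221p+616 = (p^3+18p^2+157p+560) + (8p^2+64p+56)
  p^3+18p^2+157p+560 = ((1/8)p+5/4)(8p^2+64p+56) + (70p+490)
  8p^2+64p+56 = ((4/35)p+4/35)(70p+490) + (0)
Last nonzero remainder: 70p+490. Dividing through by 70 gives the monic gcd p+7.

p+7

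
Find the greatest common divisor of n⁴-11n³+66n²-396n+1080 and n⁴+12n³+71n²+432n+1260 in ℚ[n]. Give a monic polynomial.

n²+36

Repeated division with remainder:
  n⁴-11n³+66n²-396n+1080 = (n⁴+12n³+71n²+432n+1260) + (-23n³-5n²-828n-180)
  n⁴+12n³+71n²+432n+1260 = (-(1/23)n-271/529)(-23n³-5n²-828n-180) + ((17160/529)n²+617760/529)
  -23n³-5n²-828n-180 = (-(12167/17160)n-529/3432)((17160/529)n²+617760/529) + (0)
Last nonzero remainder: (17160/529)n²+617760/529. Dividing through by 17160/529 gives the monic gcd n²+36.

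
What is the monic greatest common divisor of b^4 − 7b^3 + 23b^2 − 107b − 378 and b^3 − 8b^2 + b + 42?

Apply the Euclidean algorithm:
  b^4 − 7b^3 + 23b^2 − 107b − 378 = (b + 1)(b^3 − 8b^2 + b + 42) + (30b^2 − 150b − 420)
  b^3 − 8b^2 + b + 42 = ((1/30)b − 1/10)(30b^2 − 150b − 420) + (0)
Last nonzero remainder: 30b^2 − 150b − 420. Dividing through by 30 gives the monic gcd b^2 − 5b − 14.

b^2 − 5b − 14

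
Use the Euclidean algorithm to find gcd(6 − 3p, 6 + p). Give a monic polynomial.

1

By polynomial division,
  −3p + 6 = (−3)(p + 6) + (24)
  p + 6 = ((1/24)p + 1/4)(24) + (0)
The last nonzero remainder is the constant 24, so the polynomials are coprime and gcd = 1.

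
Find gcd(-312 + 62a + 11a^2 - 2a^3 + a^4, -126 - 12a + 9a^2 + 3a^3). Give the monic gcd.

Apply the Euclidean algorithm:
  a^4 - 2a^3 + 11a^2 + 62a - 312 = ((1/3)a - 5/3)(3a^3 + 9a^2 - 12a - 126) + (30a^2 + 84a - 522)
  3a^3 + 9a^2 - 12a - 126 = ((1/10)a + 1/50)(30a^2 + 84a - 522) + ((963/25)a - 2889/25)
  30a^2 + 84a - 522 = ((250/321)a + 1450/321)((963/25)a - 2889/25) + (0)
Last nonzero remainder: (963/25)a - 2889/25. Dividing through by 963/25 gives the monic gcd a - 3.

-3 + a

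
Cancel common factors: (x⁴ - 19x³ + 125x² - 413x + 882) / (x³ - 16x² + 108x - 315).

(x³ - 12x² + 41x - 126)/(x² - 9x + 45)

By polynomial division,
  x⁴ - 19x³ + 125x² - 413x + 882 = (x - 3)(x³ - 16x² + 108x - 315) + (-31x² + 226x - 63)
  x³ - 16x² + 108x - 315 = (-(1/31)x + 270/961)(-31x² + 226x - 63) + ((40815/961)x - 285705/961)
  -31x² + 226x - 63 = (-(29791/40815)x + 961/4535)((40815/961)x - 285705/961) + (0)
Last nonzero remainder: (40815/961)x - 285705/961. Dividing through by 40815/961 gives the monic gcd x - 7.
Cancel x - 7 from numerator and denominator to get the reduced form.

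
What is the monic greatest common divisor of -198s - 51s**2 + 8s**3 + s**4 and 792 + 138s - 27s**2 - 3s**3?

-66 + 5s + s**2

By polynomial division,
  s**4 + 8s**3 - 51s**2 - 198s = (-(1/3)s + 1/3)(-3s**3 - 27s**2 + 138s + 792) + (4s**2 + 20s - 264)
  -3s**3 - 27s**2 + 138s + 792 = (-(3/4)s - 3)(4s**2 + 20s - 264) + (0)
Last nonzero remainder: 4s**2 + 20s - 264. Dividing through by 4 gives the monic gcd s**2 + 5s - 66.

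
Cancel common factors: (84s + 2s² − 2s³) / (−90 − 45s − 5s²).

(−14s + 2s²)/(15 + 5s)

Repeated division with remainder:
  −2s³ + 2s² + 84s = ((2/5)s − 4)(−5s² − 45s − 90) + (−60s − 360)
  −5s² − 45s − 90 = ((1/12)s + 1/4)(−60s − 360) + (0)
Last nonzero remainder: −60s − 360. Dividing through by −60 gives the monic gcd s + 6.
Cancel s + 6 from numerator and denominator to get the reduced form.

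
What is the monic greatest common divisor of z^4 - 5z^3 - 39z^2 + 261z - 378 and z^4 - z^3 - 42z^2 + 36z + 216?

z^2 - 9z + 18

Repeated division with remainder:
  z^4 - 5z^3 - 39z^2 + 261z - 378 = (z^4 - z^3 - 42z^2 + 36z + 216) + (-4z^3 + 3z^2 + 225z - 594)
  z^4 - z^3 - 42z^2 + 36z + 216 = (-(1/4)z + 1/16)(-4z^3 + 3z^2 + 225z - 594) + ((225/16)z^2 - (2025/16)z + 2025/8)
  -4z^3 + 3z^2 + 225z - 594 = (-(64/225)z - 176/75)((225/16)z^2 - (2025/16)z + 2025/8) + (0)
Last nonzero remainder: (225/16)z^2 - (2025/16)z + 2025/8. Dividing through by 225/16 gives the monic gcd z^2 - 9z + 18.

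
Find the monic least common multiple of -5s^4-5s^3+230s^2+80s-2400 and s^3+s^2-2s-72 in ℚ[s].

s^6+6s^5-23s^4-228s^3-428s^2+2112s+8640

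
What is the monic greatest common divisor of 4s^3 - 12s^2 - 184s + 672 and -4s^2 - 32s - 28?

s + 7

Repeated division with remainder:
  4s^3 - 12s^2 - 184s + 672 = (-s + 11)(-4s^2 - 32s - 28) + (140s + 980)
  -4s^2 - 32s - 28 = (-(1/35)s - 1/35)(140s + 980) + (0)
Last nonzero remainder: 140s + 980. Dividing through by 140 gives the monic gcd s + 7.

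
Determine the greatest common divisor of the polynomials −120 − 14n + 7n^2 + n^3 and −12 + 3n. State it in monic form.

By polynomial division,
  n^3 + 7n^2 − 14n − 120 = ((1/3)n^2 + (11/3)n + 10)(3n − 12) + (0)
Last nonzero remainder: 3n − 12. Dividing through by 3 gives the monic gcd n − 4.

−4 + n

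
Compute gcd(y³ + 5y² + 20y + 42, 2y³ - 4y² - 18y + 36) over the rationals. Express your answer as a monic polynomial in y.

y + 3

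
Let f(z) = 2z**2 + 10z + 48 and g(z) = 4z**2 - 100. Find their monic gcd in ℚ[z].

By polynomial division,
  2z**2 + 10z + 48 = (1/2)(4z**2 - 100) + (10z + 98)
  4z**2 - 100 = ((2/5)z - 98/25)(10z + 98) + (7104/25)
  10z + 98 = ((125/3552)z + 1225/3552)(7104/25) + (0)
The last nonzero remainder is the constant 7104/25, so the polynomials are coprime and gcd = 1.

1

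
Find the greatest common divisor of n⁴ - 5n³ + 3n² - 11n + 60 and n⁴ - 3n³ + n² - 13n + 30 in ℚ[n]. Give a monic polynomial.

n³ - n² - n - 15

By polynomial division,
  n⁴ - 5n³ + 3n² - 11n + 60 = (n⁴ - 3n³ + n² - 13n + 30) + (-2n³ + 2n² + 2n + 30)
  n⁴ - 3n³ + n² - 13n + 30 = (-(1/2)n + 1)(-2n³ + 2n² + 2n + 30) + (0)
Last nonzero remainder: -2n³ + 2n² + 2n + 30. Dividing through by -2 gives the monic gcd n³ - n² - n - 15.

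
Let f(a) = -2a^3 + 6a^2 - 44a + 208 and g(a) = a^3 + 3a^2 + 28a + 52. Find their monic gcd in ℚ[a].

a^2 + a + 26

Euclidean algorithm in ℚ[a]:
  -2a^3 + 6a^2 - 44a + 208 = (-2)(a^3 + 3a^2 + 28a + 52) + (12a^2 + 12a + 312)
  a^3 + 3a^2 + 28a + 52 = ((1/12)a + 1/6)(12a^2 + 12a + 312) + (0)
Last nonzero remainder: 12a^2 + 12a + 312. Dividing through by 12 gives the monic gcd a^2 + a + 26.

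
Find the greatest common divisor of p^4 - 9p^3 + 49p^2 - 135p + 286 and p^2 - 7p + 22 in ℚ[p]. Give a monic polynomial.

p^2 - 7p + 22

By polynomial division,
  p^4 - 9p^3 + 49p^2 - 135p + 286 = (p^2 - 2p + 13)(p^2 - 7p + 22) + (0)
The last nonzero remainder p^2 - 7p + 22 is already monic.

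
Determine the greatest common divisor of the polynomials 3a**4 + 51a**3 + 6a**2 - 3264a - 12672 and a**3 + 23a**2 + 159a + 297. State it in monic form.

Repeated division with remainder:
  3a**4 + 51a**3 + 6a**2 - 3264a - 12672 = (3a - 18)(a**3 + 23a**2 + 159a + 297) + (-57a**2 - 1293a - 7326)
  a**3 + 23a**2 + 159a + 297 = (-(1/57)a - 2/361)(-57a**2 - 1293a - 7326) + ((8415/361)a + 92565/361)
  -57a**2 - 1293a - 7326 = (-(6859/2805)a - 26714/935)((8415/361)a + 92565/361) + (0)
Last nonzero remainder: (8415/361)a + 92565/361. Dividing through by 8415/361 gives the monic gcd a + 11.

a + 11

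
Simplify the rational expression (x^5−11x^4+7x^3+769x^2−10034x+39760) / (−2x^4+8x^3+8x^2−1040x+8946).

Euclidean algorithm in ℚ[x]:
  x^5−11x^4+7x^3+769x^2−10034x+39760 = (−(1/2)x+7/2)(−2x^4+8x^3+8x^2−1040x+8946) + (−17x^3+221x^2−1921x+8449)
  −2x^4+8x^3+8x^2−1040x+8946 = ((2/17)x+18/17)(−17x^3+221x^2−1921x+8449) + (0)
Last nonzero remainder: −17x^3+221x^2−1921x+8449. Dividing through by −17 gives the monic gcd x^3−13x^2+113x−497.
Cancel x^3−13x^2+113x−497 from numerator and denominator to get the reduced form.

(−x^2−2x+80)/(2x+18)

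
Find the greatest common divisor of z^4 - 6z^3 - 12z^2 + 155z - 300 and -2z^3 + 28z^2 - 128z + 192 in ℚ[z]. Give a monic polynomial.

Euclidean algorithm in ℚ[z]:
  z^4 - 6z^3 - 12z^2 + 155z - 300 = (-(1/2)z - 4)(-2z^3 + 28z^2 - 128z + 192) + (36z^2 - 261z + 468)
  -2z^3 + 28z^2 - 128z + 192 = (-(1/18)z + 3/8)(36z^2 - 261z + 468) + (-(33/8)z + 33/2)
  36z^2 - 261z + 468 = (-(96/11)z + 312/11)(-(33/8)z + 33/2) + (0)
Last nonzero remainder: -(33/8)z + 33/2. Dividing through by -33/8 gives the monic gcd z - 4.

z - 4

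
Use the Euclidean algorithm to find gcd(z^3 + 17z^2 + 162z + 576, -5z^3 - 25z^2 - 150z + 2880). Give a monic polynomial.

Apply the Euclidean algorithm:
  z^3 + 17z^2 + 162z + 576 = (-1/5)(-5z^3 - 25z^2 - 150z + 2880) + (12z^2 + 132z + 1152)
  -5z^3 - 25z^2 - 150z + 2880 = (-(5/12)z + 5/2)(12z^2 + 132z + 1152) + (0)
Last nonzero remainder: 12z^2 + 132z + 1152. Dividing through by 12 gives the monic gcd z^2 + 11z + 96.

z^2 + 11z + 96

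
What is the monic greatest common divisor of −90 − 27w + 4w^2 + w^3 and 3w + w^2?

3 + w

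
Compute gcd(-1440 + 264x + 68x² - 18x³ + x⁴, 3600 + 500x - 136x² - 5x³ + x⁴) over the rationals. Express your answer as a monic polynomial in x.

-40 - 6x + x²

Repeated division with remainder:
  x⁴ - 18x³ + 68x² + 264x - 1440 = (x⁴ - 5x³ - 136x² + 500x + 3600) + (-13x³ + 204x² - 236x - 5040)
  x⁴ - 5x³ - 136x² + 500x + 3600 = (-(1/13)x - 139/169)(-13x³ + 204x² - 236x - 5040) + ((2304/169)x² - (13824/169)x - 92160/169)
  -13x³ + 204x² - 236x - 5040 = (-(2197/2304)x + 1183/128)((2304/169)x² - (13824/169)x - 92160/169) + (0)
Last nonzero remainder: (2304/169)x² - (13824/169)x - 92160/169. Dividing through by 2304/169 gives the monic gcd x² - 6x - 40.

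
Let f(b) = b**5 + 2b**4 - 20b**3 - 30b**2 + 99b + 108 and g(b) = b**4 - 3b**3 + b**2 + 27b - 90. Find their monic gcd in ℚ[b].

b**2 - 9

Repeated division with remainder:
  b**5 + 2b**4 - 20b**3 - 30b**2 + 99b + 108 = (b + 5)(b**4 - 3b**3 + b**2 + 27b - 90) + (-6b**3 - 62b**2 + 54b + 558)
  b**4 - 3b**3 + b**2 + 27b - 90 = (-(1/6)b + 20/9)(-6b**3 - 62b**2 + 54b + 558) + ((1330/9)b**2 - 1330)
  -6b**3 - 62b**2 + 54b + 558 = (-(27/665)b - 279/665)((1330/9)b**2 - 1330) + (0)
Last nonzero remainder: (1330/9)b**2 - 1330. Dividing through by 1330/9 gives the monic gcd b**2 - 9.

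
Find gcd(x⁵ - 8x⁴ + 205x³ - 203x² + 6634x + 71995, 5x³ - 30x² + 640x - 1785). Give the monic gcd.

Euclidean algorithm in ℚ[x]:
  x⁵ - 8x⁴ + 205x³ - 203x² + 6634x + 71995 = ((1/5)x² - (2/5)x + 13)(5x³ - 30x² + 640x - 1785) + (800x² - 2400x + 95200)
  5x³ - 30x² + 640x - 1785 = ((1/160)x - 3/160)(800x² - 2400x + 95200) + (0)
Last nonzero remainder: 800x² - 2400x + 95200. Dividing through by 800 gives the monic gcd x² - 3x + 119.

x² - 3x + 119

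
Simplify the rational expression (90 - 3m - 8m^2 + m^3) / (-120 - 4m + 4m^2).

(-15 - 2m + m^2)/(20 + 4m)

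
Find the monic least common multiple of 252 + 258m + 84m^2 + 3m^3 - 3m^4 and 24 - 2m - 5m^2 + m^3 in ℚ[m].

-1008 - 444m + 182m^2 + 98m^3 - 9m^4 - 8m^5 + m^6

Euclidean algorithm in ℚ[m]:
  -3m^4 + 3m^3 + 84m^2 + 258m + 252 = (-3m - 12)(m^3 - 5m^2 - 2m + 24) + (18m^2 + 306m + 540)
  m^3 - 5m^2 - 2m + 24 = ((1/18)m - 11/9)(18m^2 + 306m + 540) + (342m + 684)
  18m^2 + 306m + 540 = ((1/19)m + 15/19)(342m + 684) + (0)
Last nonzero remainder: 342m + 684. Dividing through by 342 gives the monic gcd m + 2.
Then lcm(f, g) = f·g / gcd(f, g); expanding and making the result monic gives the answer.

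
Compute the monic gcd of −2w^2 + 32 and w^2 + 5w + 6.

Repeated division with remainder:
  −2w^2 + 32 = (−2)(w^2 + 5w + 6) + (10w + 44)
  w^2 + 5w + 6 = ((1/10)w + 3/50)(10w + 44) + (84/25)
  10w + 44 = ((125/42)w + 275/21)(84/25) + (0)
The last nonzero remainder is the constant 84/25, so the polynomials are coprime and gcd = 1.

1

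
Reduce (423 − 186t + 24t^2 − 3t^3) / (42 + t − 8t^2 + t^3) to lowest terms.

Euclidean algorithm in ℚ[t]:
  −3t^3 + 24t^2 − 186t + 423 = (−3)(t^3 − 8t^2 + t + 42) + (−183t + 549)
  t^3 − 8t^2 + t + 42 = (−(1/183)t^2 + (5/183)t + 14/183)(−183t + 549) + (0)
Last nonzero remainder: −183t + 549. Dividing through by −183 gives the monic gcd t − 3.
Cancel t − 3 from numerator and denominator to get the reduced form.

(−141 + 15t − 3t^2)/(−14 − 5t + t^2)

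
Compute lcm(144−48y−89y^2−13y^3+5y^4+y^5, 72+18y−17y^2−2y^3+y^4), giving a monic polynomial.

−864+144y+726y^2+119y^3−106y^4−24y^5+4y^6+y^7

Euclidean algorithm in ℚ[y]:
  y^5+5y^4−13y^3−89y^2−48y+144 = (y+7)(y^4−2y^3−17y^2+18y+72) + (18y^3+12y^2−246y−360)
  y^4−2y^3−17y^2+18y+72 = ((1/18)y−4/27)(18y^3+12y^2−246y−360) + (−(14/9)y^2+(14/9)y+56/3)
  18y^3+12y^2−246y−360 = (−(81/7)y−135/7)(−(14/9)y^2+(14/9)y+56/3) + (0)
Last nonzero remainder: −(14/9)y^2+(14/9)y+56/3. Dividing through by −14/9 gives the monic gcd y^2−y−12.
Then lcm(f, g) = f·g / gcd(f, g); expanding and making the result monic gives the answer.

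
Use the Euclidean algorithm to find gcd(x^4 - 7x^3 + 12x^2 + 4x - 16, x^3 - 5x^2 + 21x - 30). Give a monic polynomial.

x - 2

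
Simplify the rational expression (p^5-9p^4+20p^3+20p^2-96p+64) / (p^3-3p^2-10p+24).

By polynomial division,
  p^5-9p^4+20p^3+20p^2-96p+64 = (p^2-6p+12)(p^3-3p^2-10p+24) + (-28p^2+168p-224)
  p^3-3p^2-10p+24 = (-(1/28)p-3/28)(-28p^2+168p-224) + (0)
Last nonzero remainder: -28p^2+168p-224. Dividing through by -28 gives the monic gcd p^2-6p+8.
Cancel p^2-6p+8 from numerator and denominator to get the reduced form.

(p^3-3p^2-6p+8)/(p+3)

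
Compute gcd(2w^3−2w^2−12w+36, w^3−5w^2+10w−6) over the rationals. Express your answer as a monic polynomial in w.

w^2−4w+6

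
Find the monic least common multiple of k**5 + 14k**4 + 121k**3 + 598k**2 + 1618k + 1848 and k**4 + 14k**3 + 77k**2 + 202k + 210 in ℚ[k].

Repeated division with remainder:
  k**5 + 14k**4 + 121k**3 + 598k**2 + 1618k + 1848 = (k)(k**4 + 14k**3 + 77k**2 + 202k + 210) + (44k**3 + 396k**2 + 1408k + 1848)
  k**4 + 14k**3 + 77k**2 + 202k + 210 = ((1/44)k + 5/44)(44k**3 + 396k**2 + 1408k + 1848) + (0)
Last nonzero remainder: 44k**3 + 396k**2 + 1408k + 1848. Dividing through by 44 gives the monic gcd k**3 + 9k**2 + 32k + 42.
Then lcm(f, g) = f·g / gcd(f, g); expanding and making the result monic gives the answer.

k**6 + 19k**5 + 191k**4 + 1203k**3 + 4608k**2 + 9938k + 9240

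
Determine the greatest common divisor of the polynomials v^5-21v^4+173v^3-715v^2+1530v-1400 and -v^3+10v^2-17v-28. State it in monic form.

Euclidean algorithm in ℚ[v]:
  v^5-21v^4+173v^3-715v^2+1530v-1400 = (-v^2+11v-46)(-v^3+10v^2-17v-28) + (-96v^2+1056v-2688)
  -v^3+10v^2-17v-28 = ((1/96)v+1/96)(-96v^2+1056v-2688) + (0)
Last nonzero remainder: -96v^2+1056v-2688. Dividing through by -96 gives the monic gcd v^2-11v+28.

v^2-11v+28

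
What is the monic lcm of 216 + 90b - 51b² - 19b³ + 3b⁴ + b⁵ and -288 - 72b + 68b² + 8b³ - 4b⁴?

-864 - 144b + 294b² + 25b³ - 31b⁴ - b⁵ + b⁶

Euclidean algorithm in ℚ[b]:
  b⁵ + 3b⁴ - 19b³ - 51b² + 90b + 216 = (-(1/4)b - 5/4)(-4b⁴ + 8b³ + 68b² - 72b - 288) + (8b³ + 16b² - 72b - 144)
  -4b⁴ + 8b³ + 68b² - 72b - 288 = (-(1/2)b + 2)(8b³ + 16b² - 72b - 144) + (0)
Last nonzero remainder: 8b³ + 16b² - 72b - 144. Dividing through by 8 gives the monic gcd b³ + 2b² - 9b - 18.
Then lcm(f, g) = f·g / gcd(f, g); expanding and making the result monic gives the answer.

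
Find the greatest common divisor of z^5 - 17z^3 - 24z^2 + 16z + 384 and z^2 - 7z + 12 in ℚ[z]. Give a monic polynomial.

z^2 - 7z + 12

Euclidean algorithm in ℚ[z]:
  z^5 - 17z^3 - 24z^2 + 16z + 384 = (z^3 + 7z^2 + 20z + 32)(z^2 - 7z + 12) + (0)
The last nonzero remainder z^2 - 7z + 12 is already monic.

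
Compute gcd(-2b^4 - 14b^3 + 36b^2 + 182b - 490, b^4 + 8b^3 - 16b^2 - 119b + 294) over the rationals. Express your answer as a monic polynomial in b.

Apply the Euclidean algorithm:
  -2b^4 - 14b^3 + 36b^2 + 182b - 490 = (-2)(b^4 + 8b^3 - 16b^2 - 119b + 294) + (2b^3 + 4b^2 - 56b + 98)
  b^4 + 8b^3 - 16b^2 - 119b + 294 = ((1/2)b + 3)(2b^3 + 4b^2 - 56b + 98) + (0)
Last nonzero remainder: 2b^3 + 4b^2 - 56b + 98. Dividing through by 2 gives the monic gcd b^3 + 2b^2 - 28b + 49.

b^3 + 2b^2 - 28b + 49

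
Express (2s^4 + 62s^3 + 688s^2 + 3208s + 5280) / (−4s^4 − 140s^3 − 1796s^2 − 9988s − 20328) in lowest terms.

Apply the Euclidean algorithm:
  2s^4 + 62s^3 + 688s^2 + 3208s + 5280 = (−1/2)(−4s^4 − 140s^3 − 1796s^2 − 9988s − 20328) + (−8s^3 − 210s^2 − 1786s − 4884)
  −4s^4 − 140s^3 − 1796s^2 − 9988s − 20328 = ((1/2)s + 35/8)(−8s^3 − 210s^2 − 1786s − 4884) + ((63/4)s^2 + (1071/4)s + 2079/2)
  −8s^3 − 210s^2 − 1786s − 4884 = (−(32/63)s − 296/63)((63/4)s^2 + (1071/4)s + 2079/2) + (0)
Last nonzero remainder: (63/4)s^2 + (1071/4)s + 2079/2. Dividing through by 63/4 gives the monic gcd s^2 + 17s + 66.
Cancel s^2 + 17s + 66 from numerator and denominator to get the reduced form.

(−s^2 − 14s − 40)/(2s^2 + 36s + 154)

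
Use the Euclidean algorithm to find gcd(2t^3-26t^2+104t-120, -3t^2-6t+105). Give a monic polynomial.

t-5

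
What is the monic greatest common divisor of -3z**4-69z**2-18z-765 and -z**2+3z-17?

z**2-3z+17

Apply the Euclidean algorithm:
  -3z**4-69z**2-18z-765 = (3z**2+9z+45)(-z**2+3z-17) + (0)
Last nonzero remainder: -z**2+3z-17. Dividing through by -1 gives the monic gcd z**2-3z+17.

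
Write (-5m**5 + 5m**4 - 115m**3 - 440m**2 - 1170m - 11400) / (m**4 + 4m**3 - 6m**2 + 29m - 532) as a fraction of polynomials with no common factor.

(-5m**3 + 10m**2 - 30m - 600)/(m**2 + 3m - 28)

Euclidean algorithm in ℚ[m]:
  -5m**5 + 5m**4 - 115m**3 - 440m**2 - 1170m - 11400 = (-5m + 25)(m**4 + 4m**3 - 6m**2 + 29m - 532) + (-245m**3 - 145m**2 - 4555m + 1900)
  m**4 + 4m**3 - 6m**2 + 29m - 532 = (-(1/245)m - 167/12005)(-245m**3 - 145m**2 - 4555m + 1900) + (-(63888/2401)m**2 - (63888/2401)m - 1213872/2401)
  -245m**3 - 145m**2 - 4555m + 1900 = ((588245/63888)m - 60025/15972)(-(63888/2401)m**2 - (63888/2401)m - 1213872/2401) + (0)
Last nonzero remainder: -(63888/2401)m**2 - (63888/2401)m - 1213872/2401. Dividing through by -63888/2401 gives the monic gcd m**2 + m + 19.
Cancel m**2 + m + 19 from numerator and denominator to get the reduced form.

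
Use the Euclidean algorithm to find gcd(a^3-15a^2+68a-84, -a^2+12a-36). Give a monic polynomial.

Euclidean algorithm in ℚ[a]:
  a^3-15a^2+68a-84 = (-a+3)(-a^2+12a-36) + (-4a+24)
  -a^2+12a-36 = ((1/4)a-3/2)(-4a+24) + (0)
Last nonzero remainder: -4a+24. Dividing through by -4 gives the monic gcd a-6.

a-6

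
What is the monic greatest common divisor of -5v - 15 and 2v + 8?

1

Euclidean algorithm in ℚ[v]:
  -5v - 15 = (-5/2)(2v + 8) + (5)
  2v + 8 = ((2/5)v + 8/5)(5) + (0)
The last nonzero remainder is the constant 5, so the polynomials are coprime and gcd = 1.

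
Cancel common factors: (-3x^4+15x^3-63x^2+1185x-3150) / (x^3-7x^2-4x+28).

Euclidean algorithm in ℚ[x]:
  -3x^4+15x^3-63x^2+1185x-3150 = (-3x-6)(x^3-7x^2-4x+28) + (-117x^2+1245x-2982)
  x^3-7x^2-4x+28 = (-(1/117)x-142/4563)(-117x^2+1245x-2982) + ((14080/1521)x-98560/1521)
  -117x^2+1245x-2982 = (-(177957/14080)x+323973/7040)((14080/1521)x-98560/1521) + (0)
Last nonzero remainder: (14080/1521)x-98560/1521. Dividing through by 14080/1521 gives the monic gcd x-7.
Cancel x-7 from numerator and denominator to get the reduced form.

(-3x^3-6x^2-105x+450)/(x^2-4)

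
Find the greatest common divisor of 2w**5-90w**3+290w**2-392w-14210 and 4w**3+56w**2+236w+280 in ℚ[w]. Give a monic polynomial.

w**2+12w+35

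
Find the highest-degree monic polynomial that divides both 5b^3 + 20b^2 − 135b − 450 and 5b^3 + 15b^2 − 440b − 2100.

b + 6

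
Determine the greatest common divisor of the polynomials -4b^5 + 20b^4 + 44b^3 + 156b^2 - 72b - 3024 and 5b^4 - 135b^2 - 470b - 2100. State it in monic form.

Apply the Euclidean algorithm:
  -4b^5 + 20b^4 + 44b^3 + 156b^2 - 72b - 3024 = (-(4/5)b + 4)(5b^4 - 135b^2 - 470b - 2100) + (-64b^3 + 320b^2 + 128b + 5376)
  5b^4 - 135b^2 - 470b - 2100 = (-(5/64)b - 25/64)(-64b^3 + 320b^2 + 128b + 5376) + (0)
Last nonzero remainder: -64b^3 + 320b^2 + 128b + 5376. Dividing through by -64 gives the monic gcd b^3 - 5b^2 - 2b - 84.

b^3 - 5b^2 - 2b - 84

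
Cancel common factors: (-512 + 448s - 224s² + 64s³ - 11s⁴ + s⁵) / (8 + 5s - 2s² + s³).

(-64 + 32s - 8s² + s³)/(1 + s)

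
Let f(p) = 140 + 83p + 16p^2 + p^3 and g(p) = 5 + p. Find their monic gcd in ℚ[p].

5 + p

Euclidean algorithm in ℚ[p]:
  p^3 + 16p^2 + 83p + 140 = (p^2 + 11p + 28)(p + 5) + (0)
The last nonzero remainder p + 5 is already monic.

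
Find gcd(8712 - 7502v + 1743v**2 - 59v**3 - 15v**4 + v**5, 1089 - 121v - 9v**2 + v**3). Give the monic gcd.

1089 - 121v - 9v**2 + v**3

Euclidean algorithm in ℚ[v]:
  v**5 - 15v**4 - 59v**3 + 1743v**2 - 7502v + 8712 = (v**2 - 6v + 8)(v**3 - 9v**2 - 121v + 1089) + (0)
The last nonzero remainder v**3 - 9v**2 - 121v + 1089 is already monic.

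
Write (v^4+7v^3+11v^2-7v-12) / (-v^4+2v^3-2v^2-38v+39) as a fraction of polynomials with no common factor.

(-v^2-5v-4)/(v^2-4v+13)

Euclidean algorithm in ℚ[v]:
  v^4+7v^3+11v^2-7v-12 = (-1)(-v^4+2v^3-2v^2-38v+39) + (9v^3+9v^2-45v+27)
  -v^4+2v^3-2v^2-38v+39 = (-(1/9)v+1/3)(9v^3+9v^2-45v+27) + (-10v^2-20v+30)
  9v^3+9v^2-45v+27 = (-(9/10)v+9/10)(-10v^2-20v+30) + (0)
Last nonzero remainder: -10v^2-20v+30. Dividing through by -10 gives the monic gcd v^2+2v-3.
Cancel v^2+2v-3 from numerator and denominator to get the reduced form.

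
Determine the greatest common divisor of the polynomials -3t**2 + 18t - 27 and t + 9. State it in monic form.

Apply the Euclidean algorithm:
  -3t**2 + 18t - 27 = (-3t + 45)(t + 9) + (-432)
  t + 9 = (-(1/432)t - 1/48)(-432) + (0)
The last nonzero remainder is the constant -432, so the polynomials are coprime and gcd = 1.

1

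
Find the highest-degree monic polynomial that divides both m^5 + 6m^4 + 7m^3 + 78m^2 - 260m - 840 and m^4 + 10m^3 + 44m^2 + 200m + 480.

m^2 + 20

Euclidean algorithm in ℚ[m]:
  m^5 + 6m^4 + 7m^3 + 78m^2 - 260m - 840 = (m - 4)(m^4 + 10m^3 + 44m^2 + 200m + 480) + (3m^3 + 54m^2 + 60m + 1080)
  m^4 + 10m^3 + 44m^2 + 200m + 480 = ((1/3)m - 8/3)(3m^3 + 54m^2 + 60m + 1080) + (168m^2 + 3360)
  3m^3 + 54m^2 + 60m + 1080 = ((1/56)m + 9/28)(168m^2 + 3360) + (0)
Last nonzero remainder: 168m^2 + 3360. Dividing through by 168 gives the monic gcd m^2 + 20.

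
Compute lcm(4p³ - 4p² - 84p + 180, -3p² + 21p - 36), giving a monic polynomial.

By polynomial division,
  4p³ - 4p² - 84p + 180 = (-(4/3)p - 8)(-3p² + 21p - 36) + (36p - 108)
  -3p² + 21p - 36 = (-(1/12)p + 1/3)(36p - 108) + (0)
Last nonzero remainder: 36p - 108. Dividing through by 36 gives the monic gcd p - 3.
Then lcm(f, g) = f·g / gcd(f, g); expanding and making the result monic gives the answer.

p⁴ - 5p³ - 17p² + 129p - 180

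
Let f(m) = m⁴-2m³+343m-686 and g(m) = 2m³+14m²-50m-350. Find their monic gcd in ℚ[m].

m+7

Euclidean algorithm in ℚ[m]:
  m⁴-2m³+343m-686 = ((1/2)m-9/2)(2m³+14m²-50m-350) + (88m²+293m-2261)
  2m³+14m²-50m-350 = ((1/44)m+323/3872)(88m²+293m-2261) + (-(89271/3872)m-624897/3872)
  88m²+293m-2261 = (-(340736/89271)m+1250656/89271)(-(89271/3872)m-624897/3872) + (0)
Last nonzero remainder: -(89271/3872)m-624897/3872. Dividing through by -89271/3872 gives the monic gcd m+7.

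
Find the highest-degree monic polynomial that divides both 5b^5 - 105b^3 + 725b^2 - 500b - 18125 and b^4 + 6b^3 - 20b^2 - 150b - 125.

Apply the Euclidean algorithm:
  5b^5 - 105b^3 + 725b^2 - 500b - 18125 = (5b - 30)(b^4 + 6b^3 - 20b^2 - 150b - 125) + (175b^3 + 875b^2 - 4375b - 21875)
  b^4 + 6b^3 - 20b^2 - 150b - 125 = ((1/175)b + 1/175)(175b^3 + 875b^2 - 4375b - 21875) + (0)
Last nonzero remainder: 175b^3 + 875b^2 - 4375b - 21875. Dividing through by 175 gives the monic gcd b^3 + 5b^2 - 25b - 125.

b^3 + 5b^2 - 25b - 125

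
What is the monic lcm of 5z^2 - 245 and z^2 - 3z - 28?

z^3 + 4z^2 - 49z - 196

Repeated division with remainder:
  5z^2 - 245 = (5)(z^2 - 3z - 28) + (15z - 105)
  z^2 - 3z - 28 = ((1/15)z + 4/15)(15z - 105) + (0)
Last nonzero remainder: 15z - 105. Dividing through by 15 gives the monic gcd z - 7.
Then lcm(f, g) = f·g / gcd(f, g); expanding and making the result monic gives the answer.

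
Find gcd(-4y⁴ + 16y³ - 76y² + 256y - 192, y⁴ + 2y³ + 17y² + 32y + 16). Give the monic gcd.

By polynomial division,
  -4y⁴ + 16y³ - 76y² + 256y - 192 = (-4)(y⁴ + 2y³ + 17y² + 32y + 16) + (24y³ - 8y² + 384y - 128)
  y⁴ + 2y³ + 17y² + 32y + 16 = ((1/24)y + 7/72)(24y³ - 8y² + 384y - 128) + ((16/9)y² + 256/9)
  24y³ - 8y² + 384y - 128 = ((27/2)y - 9/2)((16/9)y² + 256/9) + (0)
Last nonzero remainder: (16/9)y² + 256/9. Dividing through by 16/9 gives the monic gcd y² + 16.

y² + 16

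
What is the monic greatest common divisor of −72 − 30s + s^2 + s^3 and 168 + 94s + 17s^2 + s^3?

Apply the Euclidean algorithm:
  s^3 + s^2 − 30s − 72 = (s^3 + 17s^2 + 94s + 168) + (−16s^2 − 124s − 240)
  s^3 + 17s^2 + 94s + 168 = (−(1/16)s − 37/64)(−16s^2 − 124s − 240) + ((117/16)s + 117/4)
  −16s^2 − 124s − 240 = (−(256/117)s − 320/39)((117/16)s + 117/4) + (0)
Last nonzero remainder: (117/16)s + 117/4. Dividing through by 117/16 gives the monic gcd s + 4.

4 + s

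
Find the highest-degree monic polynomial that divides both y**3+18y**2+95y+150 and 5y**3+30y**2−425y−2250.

Apply the Euclidean algorithm:
  y**3+18y**2+95y+150 = (1/5)(5y**3+30y**2−425y−2250) + (12y**2+180y+600)
  5y**3+30y**2−425y−2250 = ((5/12)y−15/4)(12y**2+180y+600) + (0)
Last nonzero remainder: 12y**2+180y+600. Dividing through by 12 gives the monic gcd y**2+15y+50.

y**2+15y+50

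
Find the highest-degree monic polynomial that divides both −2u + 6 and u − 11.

1

Apply the Euclidean algorithm:
  −2u + 6 = (−2)(u − 11) + (−16)
  u − 11 = (−(1/16)u + 11/16)(−16) + (0)
The last nonzero remainder is the constant −16, so the polynomials are coprime and gcd = 1.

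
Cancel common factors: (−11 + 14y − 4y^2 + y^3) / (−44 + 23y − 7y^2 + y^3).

Repeated division with remainder:
  y^3 − 4y^2 + 14y − 11 = (y^3 − 7y^2 + 23y − 44) + (3y^2 − 9y + 33)
  y^3 − 7y^2 + 23y − 44 = ((1/3)y − 4/3)(3y^2 − 9y + 33) + (0)
Last nonzero remainder: 3y^2 − 9y + 33. Dividing through by 3 gives the monic gcd y^2 − 3y + 11.
Cancel y^2 − 3y + 11 from numerator and denominator to get the reduced form.

(−1 + y)/(−4 + y)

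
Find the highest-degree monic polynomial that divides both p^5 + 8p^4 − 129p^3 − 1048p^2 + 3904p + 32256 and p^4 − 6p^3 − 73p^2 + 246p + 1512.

Repeated division with remainder:
  p^5 + 8p^4 − 129p^3 − 1048p^2 + 3904p + 32256 = (p + 14)(p^4 − 6p^3 − 73p^2 + 246p + 1512) + (28p^3 − 272p^2 − 1052p + 11088)
  p^4 − 6p^3 − 73p^2 + 246p + 1512 = ((1/28)p + 13/98)(28p^3 − 272p^2 − 1052p + 11088) + ((32/49)p^2 − (512/49)p + 288/7)
  28p^3 − 272p^2 − 1052p + 11088 = ((343/8)p + 539/2)((32/49)p^2 − (512/49)p + 288/7) + (0)
Last nonzero remainder: (32/49)p^2 − (512/49)p + 288/7. Dividing through by 32/49 gives the monic gcd p^2 − 16p + 63.

p^2 − 16p + 63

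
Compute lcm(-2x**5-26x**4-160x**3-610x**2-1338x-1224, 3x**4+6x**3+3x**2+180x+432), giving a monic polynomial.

x**7+9x**6+44x**5+193x**4+729x**3+2816x**2+8256x+9792

Euclidean algorithm in ℚ[x]:
  -2x**5-26x**4-160x**3-610x**2-1338x-1224 = (-(2/3)x-22/3)(3x**4+6x**3+3x**2+180x+432) + (-114x**3-468x**2+270x+1944)
  3x**4+6x**3+3x**2+180x+432 = (-(1/38)x+20/361)(-114x**3-468x**2+270x+1944) + ((13008/361)x**2+(78048/361)x+117072/361)
  -114x**3-468x**2+270x+1944 = (-(6859/2168)x+3249/542)((13008/361)x**2+(78048/361)x+117072/361) + (0)
Last nonzero remainder: (13008/361)x**2+(78048/361)x+117072/361. Dividing through by 13008/361 gives the monic gcd x**2+6x+9.
Then lcm(f, g) = f·g / gcd(f, g); expanding and making the result monic gives the answer.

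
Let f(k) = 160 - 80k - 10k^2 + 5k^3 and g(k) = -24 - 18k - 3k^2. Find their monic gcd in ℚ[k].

4 + k

Apply the Euclidean algorithm:
  5k^3 - 10k^2 - 80k + 160 = (-(5/3)k + 40/3)(-3k^2 - 18k - 24) + (120k + 480)
  -3k^2 - 18k - 24 = (-(1/40)k - 1/20)(120k + 480) + (0)
Last nonzero remainder: 120k + 480. Dividing through by 120 gives the monic gcd k + 4.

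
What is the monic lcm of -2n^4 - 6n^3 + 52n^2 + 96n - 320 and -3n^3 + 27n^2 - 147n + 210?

By polynomial division,
  -2n^4 - 6n^3 + 52n^2 + 96n - 320 = ((2/3)n + 8)(-3n^3 + 27n^2 - 147n + 210) + (-66n^2 + 1132n - 2000)
  -3n^3 + 27n^2 - 147n + 210 = ((1/22)n + 269/726)(-66n^2 + 1132n - 2000) + (-(172615/363)n + 345230/363)
  -66n^2 + 1132n - 2000 = ((23958/172615)n - 72600/34523)(-(172615/363)n + 345230/363) + (0)
Last nonzero remainder: -(172615/363)n + 345230/363. Dividing through by -172615/363 gives the monic gcd n - 2.
Then lcm(f, g) = f·g / gcd(f, g); expanding and making the result monic gives the answer.

n^6 - 4n^5 - 12n^4 + 239n^3 - 414n^2 - 2800n + 5600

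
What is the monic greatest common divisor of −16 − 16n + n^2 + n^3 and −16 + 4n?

−4 + n

Apply the Euclidean algorithm:
  n^3 + n^2 − 16n − 16 = ((1/4)n^2 + (5/4)n + 1)(4n − 16) + (0)
Last nonzero remainder: 4n − 16. Dividing through by 4 gives the monic gcd n − 4.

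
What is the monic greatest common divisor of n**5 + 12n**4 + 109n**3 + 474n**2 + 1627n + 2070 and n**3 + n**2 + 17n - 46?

Repeated division with remainder:
  n**5 + 12n**4 + 109n**3 + 474n**2 + 1627n + 2070 = (n**2 + 11n + 81)(n**3 + n**2 + 17n - 46) + (252n**2 + 756n + 5796)
  n**3 + n**2 + 17n - 46 = ((1/252)n - 1/126)(252n**2 + 756n + 5796) + (0)
Last nonzero remainder: 252n**2 + 756n + 5796. Dividing through by 252 gives the monic gcd n**2 + 3n + 23.

n**2 + 3n + 23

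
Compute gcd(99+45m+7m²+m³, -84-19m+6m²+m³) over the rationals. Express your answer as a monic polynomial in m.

Apply the Euclidean algorithm:
  m³+7m²+45m+99 = (m³+6m²-19m-84) + (m²+64m+183)
  m³+6m²-19m-84 = (m-58)(m²+64m+183) + (3510m+10530)
  m²+64m+183 = ((1/3510)m+61/3510)(3510m+10530) + (0)
Last nonzero remainder: 3510m+10530. Dividing through by 3510 gives the monic gcd m+3.

3+m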